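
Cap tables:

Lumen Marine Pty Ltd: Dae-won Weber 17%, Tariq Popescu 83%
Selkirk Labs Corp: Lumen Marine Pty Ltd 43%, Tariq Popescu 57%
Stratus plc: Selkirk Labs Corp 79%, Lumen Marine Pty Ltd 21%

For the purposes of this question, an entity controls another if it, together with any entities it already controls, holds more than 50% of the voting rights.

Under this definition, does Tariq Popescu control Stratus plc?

Tariq holds 83% of Lumen, so Tariq controls Lumen.
Lumen and Tariq together hold 43% + 57% = 100% of Selkirk, so Tariq controls Selkirk.
Selkirk and Lumen together hold 79% + 21% = 100% of Stratus, so Tariq controls Stratus.

Yes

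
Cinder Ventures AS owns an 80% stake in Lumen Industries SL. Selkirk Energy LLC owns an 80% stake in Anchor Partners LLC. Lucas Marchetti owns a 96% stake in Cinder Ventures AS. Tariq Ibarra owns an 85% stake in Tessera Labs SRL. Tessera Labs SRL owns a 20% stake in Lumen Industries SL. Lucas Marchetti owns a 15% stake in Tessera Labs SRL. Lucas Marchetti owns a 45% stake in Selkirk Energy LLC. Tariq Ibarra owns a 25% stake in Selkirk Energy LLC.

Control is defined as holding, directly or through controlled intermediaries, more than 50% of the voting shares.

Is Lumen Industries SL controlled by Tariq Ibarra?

No

Tariq holds 85% of Tessera, so Tariq controls Tessera.
In Lumen, Tariq's side holds only 20%, not > 50%.
So Tariq does not control Lumen.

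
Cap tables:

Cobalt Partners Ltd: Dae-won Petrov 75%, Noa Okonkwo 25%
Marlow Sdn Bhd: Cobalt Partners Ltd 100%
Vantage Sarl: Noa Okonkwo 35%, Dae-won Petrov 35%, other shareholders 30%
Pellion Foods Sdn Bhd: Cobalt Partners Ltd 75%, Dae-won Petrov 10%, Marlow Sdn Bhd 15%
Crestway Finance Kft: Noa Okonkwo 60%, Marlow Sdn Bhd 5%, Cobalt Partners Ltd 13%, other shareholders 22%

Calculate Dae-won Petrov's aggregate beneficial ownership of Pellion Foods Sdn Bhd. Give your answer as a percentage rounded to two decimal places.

77.50%

Dae-won reaches Pellion along 3 paths.
Via Cobalt: 75% × 75% = 56.25%.
Direct stake: 10% = 10%.
Via Cobalt → Marlow: 75% × 100% × 15% = 11.25%.
Total: 56.25% + 10% + 11.25% = 77.5%.
Rounded: 77.50%.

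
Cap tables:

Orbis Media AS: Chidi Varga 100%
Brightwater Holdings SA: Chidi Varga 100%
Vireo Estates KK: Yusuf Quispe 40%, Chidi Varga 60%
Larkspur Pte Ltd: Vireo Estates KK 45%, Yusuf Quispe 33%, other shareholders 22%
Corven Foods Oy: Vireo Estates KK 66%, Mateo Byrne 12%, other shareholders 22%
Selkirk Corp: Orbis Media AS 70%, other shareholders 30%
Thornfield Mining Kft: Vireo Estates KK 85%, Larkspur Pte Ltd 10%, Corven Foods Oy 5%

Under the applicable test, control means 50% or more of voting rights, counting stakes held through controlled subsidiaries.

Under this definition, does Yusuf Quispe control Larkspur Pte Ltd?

Yusuf's largest direct stake is 40% in Vireo, which does not meet the threshold, so Yusuf controls no company.
In Larkspur, Yusuf's side holds only 33%, not ≥ 50%.
So Yusuf does not control Larkspur.

No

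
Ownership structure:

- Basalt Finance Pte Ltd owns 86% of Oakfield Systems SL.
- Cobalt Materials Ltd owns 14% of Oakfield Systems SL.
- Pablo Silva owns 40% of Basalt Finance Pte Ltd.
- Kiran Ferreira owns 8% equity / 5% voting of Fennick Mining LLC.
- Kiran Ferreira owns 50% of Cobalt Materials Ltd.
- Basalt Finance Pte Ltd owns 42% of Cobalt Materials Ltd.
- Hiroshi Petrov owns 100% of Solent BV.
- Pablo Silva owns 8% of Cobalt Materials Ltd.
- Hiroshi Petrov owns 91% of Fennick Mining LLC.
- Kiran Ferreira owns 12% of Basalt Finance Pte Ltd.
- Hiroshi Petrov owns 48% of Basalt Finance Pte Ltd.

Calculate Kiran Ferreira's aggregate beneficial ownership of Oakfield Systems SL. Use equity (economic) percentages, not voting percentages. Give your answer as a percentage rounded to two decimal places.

18.03%

Kiran reaches Oakfield along 3 paths.
Via Basalt: 12% × 86% = 10.32%.
Via Basalt → Cobalt: 12% × 42% × 14% = 0.7056%.
Via Cobalt: 50% × 14% = 7%.
Total: 10.32% + 0.7056% + 7% = 18.0256%.
Rounded: 18.03%.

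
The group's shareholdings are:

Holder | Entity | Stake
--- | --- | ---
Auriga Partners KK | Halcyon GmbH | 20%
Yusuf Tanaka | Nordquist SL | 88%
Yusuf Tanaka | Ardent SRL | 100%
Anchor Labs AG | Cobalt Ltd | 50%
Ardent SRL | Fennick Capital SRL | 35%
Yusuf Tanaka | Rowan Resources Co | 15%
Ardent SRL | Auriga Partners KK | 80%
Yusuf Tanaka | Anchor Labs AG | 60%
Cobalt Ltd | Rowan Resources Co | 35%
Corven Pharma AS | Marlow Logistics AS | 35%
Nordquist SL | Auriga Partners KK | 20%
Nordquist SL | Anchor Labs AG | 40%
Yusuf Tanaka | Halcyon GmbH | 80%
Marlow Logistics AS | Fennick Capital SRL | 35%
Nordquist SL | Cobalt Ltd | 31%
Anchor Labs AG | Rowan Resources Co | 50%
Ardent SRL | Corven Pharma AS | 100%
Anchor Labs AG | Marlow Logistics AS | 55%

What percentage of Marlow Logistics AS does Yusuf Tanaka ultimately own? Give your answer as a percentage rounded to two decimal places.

87.36%

Yusuf reaches Marlow along 3 paths.
Via Nordquist → Anchor: 88% × 40% × 55% = 19.36%.
Via Anchor: 60% × 55% = 33%.
Via Ardent → Corven: 100% × 100% × 35% = 35%.
Total: 19.36% + 33% + 35% = 87.36%.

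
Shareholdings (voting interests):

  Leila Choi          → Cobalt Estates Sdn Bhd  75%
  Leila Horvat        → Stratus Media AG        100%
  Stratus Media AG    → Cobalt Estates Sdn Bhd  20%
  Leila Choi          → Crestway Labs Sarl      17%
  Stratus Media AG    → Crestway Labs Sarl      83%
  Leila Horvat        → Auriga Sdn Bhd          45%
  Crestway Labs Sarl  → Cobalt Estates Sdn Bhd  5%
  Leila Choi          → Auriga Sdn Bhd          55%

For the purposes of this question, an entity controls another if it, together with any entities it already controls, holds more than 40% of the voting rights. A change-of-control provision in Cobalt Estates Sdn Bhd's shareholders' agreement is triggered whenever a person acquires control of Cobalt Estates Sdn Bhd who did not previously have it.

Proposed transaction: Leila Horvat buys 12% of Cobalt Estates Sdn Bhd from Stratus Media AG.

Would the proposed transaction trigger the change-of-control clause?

The purchase adds only to Leila Horvat's holdings (Stratus's stake shrinks), so Leila Horvat is the only person who could newly come to control Cobalt.
Leila Horvat holds 100% of Stratus, so Leila Horvat controls Stratus.
Leila Horvat holds 45% of Auriga, so Leila Horvat controls Auriga.
Stratus holds 83% of Crestway, so Leila Horvat controls Crestway.
In Cobalt, Leila Horvat's side holds only 20% + 5% = 25%, not > 40%.
So before the transaction, Leila Horvat does not control Cobalt.
After the purchase, Leila Horvat holds 12% of Cobalt directly, and Stratus's stake falls to 8%.
After the transaction, Leila Horvat's side holds 8% + 5% + 12% = 25% of Cobalt, not > 40%, so Leila Horvat still does not control Cobalt.
No new person acquires control, so the clause is not triggered.

No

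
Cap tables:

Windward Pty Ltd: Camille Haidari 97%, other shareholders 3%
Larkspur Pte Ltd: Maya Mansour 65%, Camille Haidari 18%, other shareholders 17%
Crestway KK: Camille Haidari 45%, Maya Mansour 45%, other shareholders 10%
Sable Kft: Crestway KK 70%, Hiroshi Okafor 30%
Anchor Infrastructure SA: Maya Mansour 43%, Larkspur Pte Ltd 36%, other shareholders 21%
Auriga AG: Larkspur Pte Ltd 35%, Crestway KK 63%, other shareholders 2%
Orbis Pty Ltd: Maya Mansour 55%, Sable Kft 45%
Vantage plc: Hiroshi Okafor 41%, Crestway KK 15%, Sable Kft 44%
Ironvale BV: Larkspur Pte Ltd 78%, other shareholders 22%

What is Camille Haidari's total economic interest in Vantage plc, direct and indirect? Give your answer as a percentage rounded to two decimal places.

Camille reaches Vantage along 2 paths.
Via Crestway: 45% × 15% = 6.75%.
Via Crestway → Sable: 45% × 70% × 44% = 13.86%.
Total: 6.75% + 13.86% = 20.61%.

20.61%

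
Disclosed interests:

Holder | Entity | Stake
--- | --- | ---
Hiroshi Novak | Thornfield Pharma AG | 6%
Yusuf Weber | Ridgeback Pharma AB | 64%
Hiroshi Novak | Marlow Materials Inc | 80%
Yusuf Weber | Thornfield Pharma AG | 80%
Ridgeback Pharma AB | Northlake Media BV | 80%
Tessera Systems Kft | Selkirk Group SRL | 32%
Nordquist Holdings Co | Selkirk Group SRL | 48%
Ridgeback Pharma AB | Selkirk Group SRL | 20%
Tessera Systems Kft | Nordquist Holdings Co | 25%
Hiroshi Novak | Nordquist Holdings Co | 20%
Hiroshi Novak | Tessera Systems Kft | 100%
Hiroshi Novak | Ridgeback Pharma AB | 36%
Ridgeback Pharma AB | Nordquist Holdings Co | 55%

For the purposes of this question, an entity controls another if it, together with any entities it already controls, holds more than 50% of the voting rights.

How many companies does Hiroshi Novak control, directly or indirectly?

Hiroshi holds 100% of Tessera, so Hiroshi controls Tessera.
Hiroshi holds 80% of Marlow, so Hiroshi controls Marlow.
No other company's threshold is met.
Hiroshi controls 2 companies.

2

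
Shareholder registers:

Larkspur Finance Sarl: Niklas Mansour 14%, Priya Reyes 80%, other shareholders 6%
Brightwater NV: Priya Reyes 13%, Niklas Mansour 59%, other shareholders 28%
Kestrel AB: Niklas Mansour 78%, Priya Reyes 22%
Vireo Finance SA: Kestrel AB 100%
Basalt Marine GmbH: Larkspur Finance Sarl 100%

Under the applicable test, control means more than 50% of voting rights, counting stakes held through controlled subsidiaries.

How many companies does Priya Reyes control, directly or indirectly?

2

Priya holds 80% of Larkspur, so Priya controls Larkspur.
Larkspur holds 100% of Basalt, so Priya controls Basalt.
No other company's threshold is met.
Priya controls 2 companies.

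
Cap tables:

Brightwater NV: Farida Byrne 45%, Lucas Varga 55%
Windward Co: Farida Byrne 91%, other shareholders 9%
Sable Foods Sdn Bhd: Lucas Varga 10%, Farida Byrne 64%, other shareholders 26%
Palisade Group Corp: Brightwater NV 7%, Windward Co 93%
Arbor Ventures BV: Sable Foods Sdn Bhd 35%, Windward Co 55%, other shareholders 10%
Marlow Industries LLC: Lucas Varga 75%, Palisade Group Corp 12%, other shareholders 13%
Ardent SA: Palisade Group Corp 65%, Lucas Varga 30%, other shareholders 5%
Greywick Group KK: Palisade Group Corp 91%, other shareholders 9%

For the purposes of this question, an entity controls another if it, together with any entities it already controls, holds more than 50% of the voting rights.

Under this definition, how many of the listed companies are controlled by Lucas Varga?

Lucas holds 55% of Brightwater, so Lucas controls Brightwater.
Lucas holds 75% of Marlow, so Lucas controls Marlow.
No other company's threshold is met.
Lucas controls 2 companies.

2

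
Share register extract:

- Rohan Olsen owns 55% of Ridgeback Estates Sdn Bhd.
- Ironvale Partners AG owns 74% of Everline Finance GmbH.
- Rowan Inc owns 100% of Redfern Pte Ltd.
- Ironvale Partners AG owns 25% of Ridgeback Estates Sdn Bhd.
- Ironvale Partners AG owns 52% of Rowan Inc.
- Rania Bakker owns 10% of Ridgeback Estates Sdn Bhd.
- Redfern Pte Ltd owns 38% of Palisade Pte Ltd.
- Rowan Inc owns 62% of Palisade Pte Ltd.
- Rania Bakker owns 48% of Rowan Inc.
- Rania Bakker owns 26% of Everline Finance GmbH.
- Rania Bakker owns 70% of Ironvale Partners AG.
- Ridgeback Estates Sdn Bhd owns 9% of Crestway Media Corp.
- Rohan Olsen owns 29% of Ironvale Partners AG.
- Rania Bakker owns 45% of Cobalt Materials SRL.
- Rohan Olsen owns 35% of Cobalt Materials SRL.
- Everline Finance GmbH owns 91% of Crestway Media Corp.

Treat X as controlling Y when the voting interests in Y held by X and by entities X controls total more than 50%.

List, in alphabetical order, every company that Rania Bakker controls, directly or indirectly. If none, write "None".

Rania holds 70% of Ironvale, so Rania controls Ironvale.
Ironvale and Rania together hold 52% + 48% = 100% of Rowan, so Rania controls Rowan.
Rowan holds 100% of Redfern, so Rania controls Redfern.
Ironvale and Rania together hold 74% + 26% = 100% of Everline, so Rania controls Everline.
Rowan and Redfern together hold 62% + 38% = 100% of Palisade, so Rania controls Palisade.
Everline holds 91% of Crestway, so Rania controls Crestway.
No other company's threshold is met.

Crestway Media Corp, Everline Finance GmbH, Ironvale Partners AG, Palisade Pte Ltd, Redfern Pte Ltd, Rowan Inc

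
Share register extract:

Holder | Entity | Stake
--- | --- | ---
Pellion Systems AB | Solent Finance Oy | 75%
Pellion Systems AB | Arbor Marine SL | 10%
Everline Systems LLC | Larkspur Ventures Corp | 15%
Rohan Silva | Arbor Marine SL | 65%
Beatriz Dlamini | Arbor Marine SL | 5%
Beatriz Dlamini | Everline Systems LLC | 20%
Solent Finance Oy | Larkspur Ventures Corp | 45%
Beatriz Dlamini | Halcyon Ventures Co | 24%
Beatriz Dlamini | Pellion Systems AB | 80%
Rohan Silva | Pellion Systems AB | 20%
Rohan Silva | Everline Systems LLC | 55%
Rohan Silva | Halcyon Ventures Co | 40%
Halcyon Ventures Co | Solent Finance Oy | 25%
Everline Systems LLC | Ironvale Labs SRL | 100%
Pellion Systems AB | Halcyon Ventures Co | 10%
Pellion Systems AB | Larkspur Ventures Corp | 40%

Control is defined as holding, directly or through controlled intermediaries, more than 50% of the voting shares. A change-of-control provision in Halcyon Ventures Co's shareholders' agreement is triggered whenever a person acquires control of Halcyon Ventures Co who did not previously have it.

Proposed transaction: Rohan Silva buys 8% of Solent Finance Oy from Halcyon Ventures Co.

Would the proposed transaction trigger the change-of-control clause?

The purchase adds only to Rohan's holdings (Halcyon's stake shrinks), so Rohan is the only person who could newly come to control Halcyon.
Rohan holds 65% of Arbor, so Rohan controls Arbor.
Rohan holds 55% of Everline, so Rohan controls Everline.
Everline holds 100% of Ironvale, so Rohan controls Ironvale.
In Halcyon, Rohan's side holds only 40%, not > 50%.
So before the transaction, Rohan does not control Halcyon.
After the purchase, Rohan holds 8% of Solent directly, and Halcyon's stake falls to 17%.
Rohan's side now holds 8% of Solent, not > 50%, so Rohan still does not control Solent.
After the transaction, Rohan's side holds 40% of Halcyon, not > 50%, so Rohan still does not control Halcyon.
No new person acquires control, so the clause is not triggered.

No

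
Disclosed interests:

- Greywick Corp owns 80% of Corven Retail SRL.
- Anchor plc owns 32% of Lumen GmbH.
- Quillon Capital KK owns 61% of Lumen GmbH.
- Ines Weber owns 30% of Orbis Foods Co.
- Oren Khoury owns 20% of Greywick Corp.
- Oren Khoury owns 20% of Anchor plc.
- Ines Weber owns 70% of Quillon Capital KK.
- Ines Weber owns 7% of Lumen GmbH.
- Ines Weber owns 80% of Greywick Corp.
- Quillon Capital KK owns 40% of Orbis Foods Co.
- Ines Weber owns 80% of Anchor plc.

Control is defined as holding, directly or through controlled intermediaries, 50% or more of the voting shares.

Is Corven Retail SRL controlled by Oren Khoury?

Oren's largest direct stake is 20% in Greywick, which does not meet the threshold, so Oren controls no company.
Neither Oren nor any entity Oren controls holds any voting interest in Corven.
So Oren does not control Corven.

No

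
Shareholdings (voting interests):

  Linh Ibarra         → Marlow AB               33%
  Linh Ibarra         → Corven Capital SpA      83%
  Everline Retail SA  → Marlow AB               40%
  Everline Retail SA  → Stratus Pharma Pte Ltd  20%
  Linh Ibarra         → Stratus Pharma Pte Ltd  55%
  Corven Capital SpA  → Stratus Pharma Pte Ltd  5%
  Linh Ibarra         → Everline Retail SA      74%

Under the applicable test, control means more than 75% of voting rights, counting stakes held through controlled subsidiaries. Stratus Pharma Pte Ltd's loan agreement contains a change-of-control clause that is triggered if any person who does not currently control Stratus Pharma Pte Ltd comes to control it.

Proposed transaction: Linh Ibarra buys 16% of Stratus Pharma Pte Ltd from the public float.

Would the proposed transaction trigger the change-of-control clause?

Yes

The purchase changes only Linh's holdings, so Linh is the only person who could newly come to control Stratus.
Linh holds 83% of Corven, so Linh controls Corven.
In Stratus, Linh's side holds only 5% + 55% = 60%, not > 75%.
So before the transaction, Linh does not control Stratus.
After the purchase, Linh's direct stake in Stratus rises to 55% + 16% = 71%.
Corven and Linh together hold 5% + 71% = 76% of Stratus, so Linh controls Stratus.
Linh did not control Stratus before and does after, so the clause is triggered.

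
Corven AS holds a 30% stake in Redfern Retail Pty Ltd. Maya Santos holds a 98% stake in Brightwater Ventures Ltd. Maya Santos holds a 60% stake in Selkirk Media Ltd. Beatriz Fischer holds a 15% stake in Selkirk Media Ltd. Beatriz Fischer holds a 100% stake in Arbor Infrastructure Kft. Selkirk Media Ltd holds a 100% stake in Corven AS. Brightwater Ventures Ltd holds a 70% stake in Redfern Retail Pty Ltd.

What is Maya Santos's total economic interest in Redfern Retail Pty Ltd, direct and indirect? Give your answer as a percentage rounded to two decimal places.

86.60%

Maya reaches Redfern along 2 paths.
Via Selkirk → Corven: 60% × 100% × 30% = 18%.
Via Brightwater: 98% × 70% = 68.6%.
Total: 18% + 68.6% = 86.6%.
Rounded: 86.60%.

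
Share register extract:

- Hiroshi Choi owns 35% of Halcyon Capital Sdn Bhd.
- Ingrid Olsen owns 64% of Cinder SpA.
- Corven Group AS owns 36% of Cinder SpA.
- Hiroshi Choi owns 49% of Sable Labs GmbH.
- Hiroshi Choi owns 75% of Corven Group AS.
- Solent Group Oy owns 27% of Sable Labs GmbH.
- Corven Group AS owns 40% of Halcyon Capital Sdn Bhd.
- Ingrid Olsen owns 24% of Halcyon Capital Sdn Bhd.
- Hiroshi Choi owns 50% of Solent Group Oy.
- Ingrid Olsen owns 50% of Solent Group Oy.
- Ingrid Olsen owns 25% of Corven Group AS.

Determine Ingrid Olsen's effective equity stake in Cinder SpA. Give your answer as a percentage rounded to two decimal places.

73.00%

Ingrid reaches Cinder along 2 paths.
Direct stake: 64% = 64%.
Via Corven: 25% × 36% = 9%.
Total: 64% + 9% = 73%.
Rounded: 73.00%.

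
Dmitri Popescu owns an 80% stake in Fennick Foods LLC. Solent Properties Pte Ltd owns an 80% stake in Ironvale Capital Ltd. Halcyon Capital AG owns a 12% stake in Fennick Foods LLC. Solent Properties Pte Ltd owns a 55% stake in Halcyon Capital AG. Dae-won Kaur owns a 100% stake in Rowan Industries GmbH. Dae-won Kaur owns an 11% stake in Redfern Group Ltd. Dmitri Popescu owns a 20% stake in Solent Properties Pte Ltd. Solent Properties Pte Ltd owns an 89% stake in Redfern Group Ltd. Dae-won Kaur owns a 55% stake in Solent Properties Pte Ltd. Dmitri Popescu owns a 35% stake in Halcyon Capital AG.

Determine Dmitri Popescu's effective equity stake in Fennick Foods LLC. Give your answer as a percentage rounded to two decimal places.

85.52%

Dmitri reaches Fennick along 3 paths.
Direct stake: 80% = 80%.
Via Solent → Halcyon: 20% × 55% × 12% = 1.32%.
Via Halcyon: 35% × 12% = 4.2%.
Total: 80% + 1.32% + 4.2% = 85.52%.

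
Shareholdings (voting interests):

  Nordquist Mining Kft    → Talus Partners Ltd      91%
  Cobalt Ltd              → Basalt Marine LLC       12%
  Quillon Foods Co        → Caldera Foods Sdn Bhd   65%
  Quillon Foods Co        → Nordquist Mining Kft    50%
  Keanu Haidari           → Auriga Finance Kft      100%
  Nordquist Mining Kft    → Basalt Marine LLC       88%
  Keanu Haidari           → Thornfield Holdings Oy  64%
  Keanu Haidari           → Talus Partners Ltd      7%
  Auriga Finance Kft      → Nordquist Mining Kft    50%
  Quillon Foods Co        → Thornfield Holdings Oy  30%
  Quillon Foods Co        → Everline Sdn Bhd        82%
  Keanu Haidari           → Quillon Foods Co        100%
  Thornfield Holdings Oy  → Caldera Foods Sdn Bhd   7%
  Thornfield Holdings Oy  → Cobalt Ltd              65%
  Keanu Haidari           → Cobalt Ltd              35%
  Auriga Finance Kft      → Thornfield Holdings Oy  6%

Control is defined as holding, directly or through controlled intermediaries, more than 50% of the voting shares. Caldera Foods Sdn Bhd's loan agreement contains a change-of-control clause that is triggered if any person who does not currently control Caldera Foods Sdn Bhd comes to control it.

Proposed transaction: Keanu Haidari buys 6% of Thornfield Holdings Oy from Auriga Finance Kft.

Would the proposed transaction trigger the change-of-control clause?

The purchase adds only to Keanu's holdings (Auriga's stake shrinks), so Keanu is the only person who could newly come to control Caldera.
Keanu holds 100% of Quillon, so Keanu controls Quillon.
Keanu holds 100% of Auriga, so Keanu controls Auriga.
Auriga and Keanu and Quillon together hold 6% + 64% + 30% = 100% of Thornfield, so Keanu controls Thornfield.
Quillon and Thornfield together hold 65% + 7% = 72% of Caldera, so Keanu controls Caldera.
So Keanu already controls Caldera before the transaction.
After the purchase, Keanu's direct stake in Thornfield rises to 64% + 6% = 70%, and Auriga's stake falls to 0%.
Keanu controlled Caldera already, so this is not a new person acquiring control; every other person's position is unchanged or reduced.
No new person acquires control, so the clause is not triggered.

No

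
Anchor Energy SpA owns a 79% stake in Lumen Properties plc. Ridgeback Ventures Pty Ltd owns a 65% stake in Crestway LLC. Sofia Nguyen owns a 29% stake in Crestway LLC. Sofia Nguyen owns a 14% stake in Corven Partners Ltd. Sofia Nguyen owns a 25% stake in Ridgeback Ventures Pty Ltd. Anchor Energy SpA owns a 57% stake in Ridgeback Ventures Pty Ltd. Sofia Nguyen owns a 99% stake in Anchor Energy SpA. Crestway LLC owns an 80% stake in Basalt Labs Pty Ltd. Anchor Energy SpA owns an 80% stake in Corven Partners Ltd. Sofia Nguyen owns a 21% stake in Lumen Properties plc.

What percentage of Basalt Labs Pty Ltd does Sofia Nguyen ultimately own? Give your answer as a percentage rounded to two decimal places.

65.54%

Sofia reaches Basalt along 3 paths.
Via Crestway: 29% × 80% = 23.2%.
Via Anchor → Ridgeback → Crestway: 99% × 57% × 65% × 80% = 29.3436%.
Via Ridgeback → Crestway: 25% × 65% × 80% = 13%.
Total: 23.2% + 29.3436% + 13% = 65.5436%.
Rounded: 65.54%.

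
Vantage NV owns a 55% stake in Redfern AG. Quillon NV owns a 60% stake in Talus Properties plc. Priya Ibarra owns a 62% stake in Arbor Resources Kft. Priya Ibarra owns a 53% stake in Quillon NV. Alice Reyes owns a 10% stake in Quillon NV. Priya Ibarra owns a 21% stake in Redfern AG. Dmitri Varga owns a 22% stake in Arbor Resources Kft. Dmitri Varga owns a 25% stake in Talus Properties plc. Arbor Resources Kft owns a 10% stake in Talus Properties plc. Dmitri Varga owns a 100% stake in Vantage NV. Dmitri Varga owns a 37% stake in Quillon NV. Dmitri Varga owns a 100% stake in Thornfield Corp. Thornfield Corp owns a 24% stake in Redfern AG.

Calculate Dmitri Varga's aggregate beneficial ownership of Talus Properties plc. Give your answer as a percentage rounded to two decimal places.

49.40%

Dmitri reaches Talus along 3 paths.
Via Quillon: 37% × 60% = 22.2%.
Direct stake: 25% = 25%.
Via Arbor: 22% × 10% = 2.2%.
Total: 22.2% + 25% + 2.2% = 49.4%.
Rounded: 49.40%.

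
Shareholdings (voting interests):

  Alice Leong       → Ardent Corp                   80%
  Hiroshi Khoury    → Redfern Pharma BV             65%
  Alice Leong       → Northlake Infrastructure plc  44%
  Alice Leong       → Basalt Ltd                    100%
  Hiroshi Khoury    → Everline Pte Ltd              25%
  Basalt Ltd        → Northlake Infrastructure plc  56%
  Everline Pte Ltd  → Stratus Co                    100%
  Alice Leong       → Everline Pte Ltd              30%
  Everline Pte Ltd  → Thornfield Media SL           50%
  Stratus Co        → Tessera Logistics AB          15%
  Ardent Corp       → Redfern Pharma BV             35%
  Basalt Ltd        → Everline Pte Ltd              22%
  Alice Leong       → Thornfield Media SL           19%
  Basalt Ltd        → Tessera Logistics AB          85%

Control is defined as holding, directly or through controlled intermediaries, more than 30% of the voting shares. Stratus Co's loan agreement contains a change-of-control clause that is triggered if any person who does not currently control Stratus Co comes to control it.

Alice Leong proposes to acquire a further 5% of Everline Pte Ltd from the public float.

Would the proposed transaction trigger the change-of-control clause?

No

The purchase changes only Alice's holdings, so Alice is the only person who could newly come to control Stratus.
Alice holds 100% of Basalt, so Alice controls Basalt.
Alice and Basalt together hold 30% + 22% = 52% of Everline, so Alice controls Everline.
Everline holds 100% of Stratus, so Alice controls Stratus.
So Alice already controls Stratus before the transaction.
After the purchase, Alice's direct stake in Everline rises to 30% + 5% = 35%.
Alice controlled Stratus already, so this is not a new person acquiring control; every other person's position is unchanged or reduced.
No new person acquires control, so the clause is not triggered.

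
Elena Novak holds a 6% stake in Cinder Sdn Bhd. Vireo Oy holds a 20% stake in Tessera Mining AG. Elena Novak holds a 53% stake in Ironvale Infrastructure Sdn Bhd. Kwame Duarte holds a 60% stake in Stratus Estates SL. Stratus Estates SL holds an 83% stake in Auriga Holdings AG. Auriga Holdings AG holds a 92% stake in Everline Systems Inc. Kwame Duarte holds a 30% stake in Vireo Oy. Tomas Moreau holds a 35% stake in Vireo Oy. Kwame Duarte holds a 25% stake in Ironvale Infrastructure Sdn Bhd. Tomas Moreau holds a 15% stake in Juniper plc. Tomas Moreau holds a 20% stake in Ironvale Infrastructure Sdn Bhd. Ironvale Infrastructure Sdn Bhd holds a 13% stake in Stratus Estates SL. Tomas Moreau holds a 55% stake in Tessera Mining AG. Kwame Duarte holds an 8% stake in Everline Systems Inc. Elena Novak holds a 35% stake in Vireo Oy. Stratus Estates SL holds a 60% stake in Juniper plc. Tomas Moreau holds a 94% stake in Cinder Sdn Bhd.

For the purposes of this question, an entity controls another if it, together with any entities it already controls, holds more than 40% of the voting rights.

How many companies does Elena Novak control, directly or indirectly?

Elena holds 53% of Ironvale, so Elena controls Ironvale.
No other company's threshold is met.
Elena controls 1 company.

1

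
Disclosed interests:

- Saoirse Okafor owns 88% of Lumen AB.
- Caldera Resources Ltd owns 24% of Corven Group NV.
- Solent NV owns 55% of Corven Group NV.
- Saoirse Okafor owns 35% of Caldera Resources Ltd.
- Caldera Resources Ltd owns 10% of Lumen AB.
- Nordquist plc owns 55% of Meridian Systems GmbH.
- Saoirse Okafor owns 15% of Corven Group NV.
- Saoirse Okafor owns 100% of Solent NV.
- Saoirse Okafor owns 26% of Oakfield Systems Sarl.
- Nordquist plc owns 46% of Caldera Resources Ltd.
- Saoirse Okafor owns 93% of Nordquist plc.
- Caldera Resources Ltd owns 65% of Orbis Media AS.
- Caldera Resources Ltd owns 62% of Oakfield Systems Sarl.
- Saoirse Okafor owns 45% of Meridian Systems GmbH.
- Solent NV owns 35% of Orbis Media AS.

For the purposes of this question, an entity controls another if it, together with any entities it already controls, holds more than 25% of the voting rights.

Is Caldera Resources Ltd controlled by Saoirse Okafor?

Yes

Saoirse holds 93% of Nordquist, so Saoirse controls Nordquist.
Nordquist and Saoirse together hold 46% + 35% = 81% of Caldera, so Saoirse controls Caldera.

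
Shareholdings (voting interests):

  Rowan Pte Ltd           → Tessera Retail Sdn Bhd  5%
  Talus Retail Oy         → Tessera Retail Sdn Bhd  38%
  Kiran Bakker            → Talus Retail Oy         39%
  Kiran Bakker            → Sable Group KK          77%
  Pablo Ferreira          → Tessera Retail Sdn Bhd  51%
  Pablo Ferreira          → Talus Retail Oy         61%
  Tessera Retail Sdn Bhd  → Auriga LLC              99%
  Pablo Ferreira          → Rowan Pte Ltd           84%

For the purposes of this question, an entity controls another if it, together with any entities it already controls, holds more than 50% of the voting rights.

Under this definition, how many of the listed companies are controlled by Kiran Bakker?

Kiran holds 77% of Sable, so Kiran controls Sable.
No other company's threshold is met.
Kiran controls 1 company.

1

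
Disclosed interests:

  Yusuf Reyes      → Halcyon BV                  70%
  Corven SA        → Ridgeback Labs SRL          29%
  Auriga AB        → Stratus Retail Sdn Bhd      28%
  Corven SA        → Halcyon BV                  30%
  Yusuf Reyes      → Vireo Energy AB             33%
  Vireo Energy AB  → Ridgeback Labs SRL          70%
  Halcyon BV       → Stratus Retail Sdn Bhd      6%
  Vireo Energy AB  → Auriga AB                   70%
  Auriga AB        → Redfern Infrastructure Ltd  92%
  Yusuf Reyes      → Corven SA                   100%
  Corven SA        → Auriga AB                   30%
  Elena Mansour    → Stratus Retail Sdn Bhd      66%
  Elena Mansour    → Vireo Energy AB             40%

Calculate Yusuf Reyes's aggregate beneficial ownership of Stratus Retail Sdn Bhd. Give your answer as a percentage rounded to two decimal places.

20.87%

Yusuf reaches Stratus along 4 paths.
Via Halcyon: 70% × 6% = 4.2%.
Via Corven → Halcyon: 100% × 30% × 6% = 1.8%.
Via Vireo → Auriga: 33% × 70% × 28% = 6.468%.
Via Corven → Auriga: 100% × 30% × 28% = 8.4%.
Total: 4.2% + 1.8% + 6.468% + 8.4% = 20.868%.
Rounded: 20.87%.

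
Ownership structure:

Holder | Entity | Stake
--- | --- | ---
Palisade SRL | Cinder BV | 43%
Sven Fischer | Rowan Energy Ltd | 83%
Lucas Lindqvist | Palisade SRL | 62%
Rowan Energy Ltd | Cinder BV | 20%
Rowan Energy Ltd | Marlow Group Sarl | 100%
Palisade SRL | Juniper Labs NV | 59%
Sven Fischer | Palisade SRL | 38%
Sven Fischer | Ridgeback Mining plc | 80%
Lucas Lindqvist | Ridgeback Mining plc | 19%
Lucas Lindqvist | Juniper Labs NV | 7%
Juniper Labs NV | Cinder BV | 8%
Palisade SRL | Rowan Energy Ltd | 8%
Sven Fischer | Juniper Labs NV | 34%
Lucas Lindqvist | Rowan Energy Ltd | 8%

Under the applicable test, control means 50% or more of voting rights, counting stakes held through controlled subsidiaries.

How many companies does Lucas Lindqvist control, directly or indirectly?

Lucas holds 62% of Palisade, so Lucas controls Palisade.
Lucas and Palisade together hold 7% + 59% = 66% of Juniper, so Lucas controls Juniper.
Juniper and Palisade together hold 8% + 43% = 51% of Cinder, so Lucas controls Cinder.
No other company's threshold is met.
Lucas controls 3 companies.

3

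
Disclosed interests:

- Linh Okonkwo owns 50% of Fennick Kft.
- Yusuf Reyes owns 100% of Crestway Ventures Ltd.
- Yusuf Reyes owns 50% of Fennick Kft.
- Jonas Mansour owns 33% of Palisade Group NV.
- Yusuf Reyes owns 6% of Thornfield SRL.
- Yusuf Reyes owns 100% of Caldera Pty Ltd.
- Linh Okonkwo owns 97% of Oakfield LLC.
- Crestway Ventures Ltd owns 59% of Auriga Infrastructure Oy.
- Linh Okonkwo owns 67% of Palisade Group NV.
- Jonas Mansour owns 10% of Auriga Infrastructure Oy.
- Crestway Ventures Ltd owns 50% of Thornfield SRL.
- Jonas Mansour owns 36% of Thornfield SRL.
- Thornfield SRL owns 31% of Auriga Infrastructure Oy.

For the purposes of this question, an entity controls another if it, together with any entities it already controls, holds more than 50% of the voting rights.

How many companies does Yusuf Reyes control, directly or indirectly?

Yusuf holds 100% of Crestway, so Yusuf controls Crestway.
Yusuf holds 100% of Caldera, so Yusuf controls Caldera.
Crestway and Yusuf together hold 50% + 6% = 56% of Thornfield, so Yusuf controls Thornfield.
Crestway and Thornfield together hold 59% + 31% = 90% of Auriga, so Yusuf controls Auriga.
No other company's threshold is met.
Yusuf controls 4 companies.

4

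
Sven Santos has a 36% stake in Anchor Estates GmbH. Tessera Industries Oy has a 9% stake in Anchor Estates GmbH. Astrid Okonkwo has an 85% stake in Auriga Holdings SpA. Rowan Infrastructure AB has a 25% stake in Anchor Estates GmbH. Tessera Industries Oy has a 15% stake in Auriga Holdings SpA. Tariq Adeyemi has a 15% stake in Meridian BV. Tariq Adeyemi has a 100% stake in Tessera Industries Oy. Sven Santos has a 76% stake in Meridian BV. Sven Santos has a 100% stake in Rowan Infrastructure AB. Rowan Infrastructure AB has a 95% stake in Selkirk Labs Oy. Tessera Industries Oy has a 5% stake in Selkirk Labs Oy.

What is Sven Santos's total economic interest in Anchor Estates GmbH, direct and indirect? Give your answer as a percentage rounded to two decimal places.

61.00%

Sven reaches Anchor along 2 paths.
Direct stake: 36% = 36%.
Via Rowan: 100% × 25% = 25%.
Total: 36% + 25% = 61%.
Rounded: 61.00%.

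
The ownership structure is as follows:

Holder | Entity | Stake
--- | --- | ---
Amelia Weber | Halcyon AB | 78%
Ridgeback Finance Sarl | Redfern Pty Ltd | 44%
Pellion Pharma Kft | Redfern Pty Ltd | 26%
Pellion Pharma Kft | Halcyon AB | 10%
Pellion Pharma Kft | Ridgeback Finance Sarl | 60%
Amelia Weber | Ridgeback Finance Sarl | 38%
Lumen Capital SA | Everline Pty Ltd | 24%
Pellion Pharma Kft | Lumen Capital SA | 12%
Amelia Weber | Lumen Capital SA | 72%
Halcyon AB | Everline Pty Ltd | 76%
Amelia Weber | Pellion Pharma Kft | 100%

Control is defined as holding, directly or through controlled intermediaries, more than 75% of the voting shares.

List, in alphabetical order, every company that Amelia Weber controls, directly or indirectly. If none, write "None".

Amelia holds 100% of Pellion, so Amelia controls Pellion.
Amelia and Pellion together hold 72% + 12% = 84% of Lumen, so Amelia controls Lumen.
Amelia and Pellion together hold 38% + 60% = 98% of Ridgeback, so Amelia controls Ridgeback.
Amelia and Pellion together hold 78% + 10% = 88% of Halcyon, so Amelia controls Halcyon.
Lumen and Halcyon together hold 24% + 76% = 100% of Everline, so Amelia controls Everline.
No other company's threshold is met.

Everline Pty Ltd, Halcyon AB, Lumen Capital SA, Pellion Pharma Kft, Ridgeback Finance Sarl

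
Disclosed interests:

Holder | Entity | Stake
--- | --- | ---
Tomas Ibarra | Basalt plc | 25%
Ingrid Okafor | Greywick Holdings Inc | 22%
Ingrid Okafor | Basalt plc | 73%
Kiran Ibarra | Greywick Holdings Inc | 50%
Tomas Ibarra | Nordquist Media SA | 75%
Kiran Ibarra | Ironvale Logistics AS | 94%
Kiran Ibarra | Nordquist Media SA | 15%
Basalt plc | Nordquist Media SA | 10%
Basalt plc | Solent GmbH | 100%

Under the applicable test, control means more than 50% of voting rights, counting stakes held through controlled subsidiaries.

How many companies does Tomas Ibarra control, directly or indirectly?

Tomas holds 75% of Nordquist, so Tomas controls Nordquist.
No other company's threshold is met.
Tomas controls 1 company.

1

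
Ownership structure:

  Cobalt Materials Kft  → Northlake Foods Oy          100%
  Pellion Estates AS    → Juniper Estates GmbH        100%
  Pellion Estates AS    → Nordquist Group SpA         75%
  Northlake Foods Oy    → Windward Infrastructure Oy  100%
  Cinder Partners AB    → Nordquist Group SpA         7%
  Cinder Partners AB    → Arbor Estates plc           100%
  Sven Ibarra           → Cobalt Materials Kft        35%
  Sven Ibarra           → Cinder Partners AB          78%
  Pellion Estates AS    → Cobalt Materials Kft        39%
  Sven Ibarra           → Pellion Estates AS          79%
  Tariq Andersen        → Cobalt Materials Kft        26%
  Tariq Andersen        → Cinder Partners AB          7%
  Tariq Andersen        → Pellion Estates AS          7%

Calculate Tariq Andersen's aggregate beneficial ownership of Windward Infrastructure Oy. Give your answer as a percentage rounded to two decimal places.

Tariq reaches Windward along 2 paths.
Via Cobalt → Northlake: 26% × 100% × 100% = 26%.
Via Pellion → Cobalt → Northlake: 7% × 39% × 100% × 100% = 2.73%.
Total: 26% + 2.73% = 28.73%.

28.73%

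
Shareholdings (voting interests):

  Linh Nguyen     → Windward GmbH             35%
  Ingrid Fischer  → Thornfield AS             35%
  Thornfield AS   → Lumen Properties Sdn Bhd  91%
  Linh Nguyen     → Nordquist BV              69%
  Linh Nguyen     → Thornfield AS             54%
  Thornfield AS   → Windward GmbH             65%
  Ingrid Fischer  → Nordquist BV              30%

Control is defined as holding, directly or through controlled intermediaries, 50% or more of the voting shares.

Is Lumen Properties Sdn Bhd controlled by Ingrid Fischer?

Ingrid's largest direct stake is 35% in Thornfield, which does not meet the threshold, so Ingrid controls no company.
Neither Ingrid nor any entity Ingrid controls holds any voting interest in Lumen.
So Ingrid does not control Lumen.

No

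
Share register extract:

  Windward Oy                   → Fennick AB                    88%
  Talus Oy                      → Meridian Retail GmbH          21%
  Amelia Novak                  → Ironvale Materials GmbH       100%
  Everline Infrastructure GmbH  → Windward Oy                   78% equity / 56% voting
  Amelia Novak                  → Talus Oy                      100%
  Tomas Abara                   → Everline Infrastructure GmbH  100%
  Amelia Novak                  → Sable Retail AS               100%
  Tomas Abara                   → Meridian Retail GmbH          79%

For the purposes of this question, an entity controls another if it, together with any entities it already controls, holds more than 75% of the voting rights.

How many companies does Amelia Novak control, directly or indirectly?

Amelia holds 100% of Talus, so Amelia controls Talus.
Amelia holds 100% of Sable, so Amelia controls Sable.
Amelia holds 100% of Ironvale, so Amelia controls Ironvale.
No other company's threshold is met.
Amelia controls 3 companies.

3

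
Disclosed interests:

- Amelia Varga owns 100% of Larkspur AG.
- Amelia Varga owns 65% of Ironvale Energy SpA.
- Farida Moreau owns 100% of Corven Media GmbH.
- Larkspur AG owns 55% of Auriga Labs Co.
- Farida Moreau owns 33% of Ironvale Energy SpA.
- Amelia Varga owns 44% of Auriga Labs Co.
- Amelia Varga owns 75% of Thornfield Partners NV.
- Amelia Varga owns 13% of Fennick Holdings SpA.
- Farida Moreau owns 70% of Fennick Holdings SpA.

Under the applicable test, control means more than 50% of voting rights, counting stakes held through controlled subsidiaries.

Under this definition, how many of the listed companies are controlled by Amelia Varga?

Amelia holds 65% of Ironvale, so Amelia controls Ironvale.
Amelia holds 75% of Thornfield, so Amelia controls Thornfield.
Amelia holds 100% of Larkspur, so Amelia controls Larkspur.
Amelia and Larkspur together hold 44% + 55% = 99% of Auriga, so Amelia controls Auriga.
No other company's threshold is met.
Amelia controls 4 companies.

4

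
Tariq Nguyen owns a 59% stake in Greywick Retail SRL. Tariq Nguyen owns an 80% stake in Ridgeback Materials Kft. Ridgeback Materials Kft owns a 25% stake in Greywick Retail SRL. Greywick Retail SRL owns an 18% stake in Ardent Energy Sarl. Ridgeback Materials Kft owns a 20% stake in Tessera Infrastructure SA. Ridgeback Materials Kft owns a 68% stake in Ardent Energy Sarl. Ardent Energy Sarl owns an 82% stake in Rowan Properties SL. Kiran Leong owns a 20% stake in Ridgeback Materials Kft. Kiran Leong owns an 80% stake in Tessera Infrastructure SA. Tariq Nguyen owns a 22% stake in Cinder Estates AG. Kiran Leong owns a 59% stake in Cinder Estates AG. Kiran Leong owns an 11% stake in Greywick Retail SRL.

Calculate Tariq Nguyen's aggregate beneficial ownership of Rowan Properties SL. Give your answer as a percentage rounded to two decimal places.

Tariq reaches Rowan along 3 paths.
Via Ridgeback → Ardent: 80% × 68% × 82% = 44.608%.
Via Greywick → Ardent: 59% × 18% × 82% = 8.7084%.
Via Ridgeback → Greywick → Ardent: 80% × 25% × 18% × 82% = 2.952%.
Total: 44.608% + 8.7084% + 2.952% = 56.2684%.
Rounded: 56.27%.

56.27%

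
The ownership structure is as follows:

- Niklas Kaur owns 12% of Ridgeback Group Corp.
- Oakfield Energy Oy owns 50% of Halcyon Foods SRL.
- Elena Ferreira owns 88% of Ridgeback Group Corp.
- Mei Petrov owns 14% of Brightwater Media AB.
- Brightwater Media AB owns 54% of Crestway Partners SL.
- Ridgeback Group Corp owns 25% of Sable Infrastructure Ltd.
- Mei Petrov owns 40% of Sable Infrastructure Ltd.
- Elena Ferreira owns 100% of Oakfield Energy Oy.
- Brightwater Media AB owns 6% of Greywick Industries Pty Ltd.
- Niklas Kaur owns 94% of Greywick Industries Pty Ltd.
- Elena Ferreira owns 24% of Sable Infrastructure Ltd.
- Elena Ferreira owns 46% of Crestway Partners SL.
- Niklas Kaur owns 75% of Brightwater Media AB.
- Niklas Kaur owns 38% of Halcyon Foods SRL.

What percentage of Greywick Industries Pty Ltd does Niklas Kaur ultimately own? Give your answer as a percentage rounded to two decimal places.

98.50%

Niklas reaches Greywick along 2 paths.
Via Brightwater: 75% × 6% = 4.5%.
Direct stake: 94% = 94%.
Total: 4.5% + 94% = 98.5%.
Rounded: 98.50%.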